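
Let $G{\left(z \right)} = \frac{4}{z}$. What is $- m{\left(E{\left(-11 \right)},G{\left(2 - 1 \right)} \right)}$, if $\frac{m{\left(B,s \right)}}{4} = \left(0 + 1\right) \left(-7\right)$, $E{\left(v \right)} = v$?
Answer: $28$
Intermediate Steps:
$m{\left(B,s \right)} = -28$ ($m{\left(B,s \right)} = 4 \left(0 + 1\right) \left(-7\right) = 4 \cdot 1 \left(-7\right) = 4 \left(-7\right) = -28$)
$- m{\left(E{\left(-11 \right)},G{\left(2 - 1 \right)} \right)} = \left(-1\right) \left(-28\right) = 28$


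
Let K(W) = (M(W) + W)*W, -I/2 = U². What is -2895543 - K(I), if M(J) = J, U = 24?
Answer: -5549751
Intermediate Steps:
I = -1152 (I = -2*24² = -2*576 = -1152)
K(W) = 2*W² (K(W) = (W + W)*W = (2*W)*W = 2*W²)
-2895543 - K(I) = -2895543 - 2*(-1152)² = -2895543 - 2*1327104 = -2895543 - 1*2654208 = -2895543 - 2654208 = -5549751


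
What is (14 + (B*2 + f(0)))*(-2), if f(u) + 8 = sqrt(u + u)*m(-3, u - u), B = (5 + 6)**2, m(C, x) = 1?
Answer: -496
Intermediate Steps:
B = 121 (B = 11**2 = 121)
f(u) = -8 + sqrt(2)*sqrt(u) (f(u) = -8 + sqrt(u + u)*1 = -8 + sqrt(2*u)*1 = -8 + (sqrt(2)*sqrt(u))*1 = -8 + sqrt(2)*sqrt(u))
(14 + (B*2 + f(0)))*(-2) = (14 + (121*2 + (-8 + sqrt(2)*sqrt(0))))*(-2) = (14 + (242 + (-8 + sqrt(2)*0)))*(-2) = (14 + (242 + (-8 + 0)))*(-2) = (14 + (242 - 8))*(-2) = (14 + 234)*(-2) = 248*(-2) = -496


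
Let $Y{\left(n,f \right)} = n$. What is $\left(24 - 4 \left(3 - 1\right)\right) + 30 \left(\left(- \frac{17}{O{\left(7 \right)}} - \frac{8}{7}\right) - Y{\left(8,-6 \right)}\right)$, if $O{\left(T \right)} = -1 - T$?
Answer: $- \frac{5447}{28} \approx -194.54$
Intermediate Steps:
$\left(24 - 4 \left(3 - 1\right)\right) + 30 \left(\left(- \frac{17}{O{\left(7 \right)}} - \frac{8}{7}\right) - Y{\left(8,-6 \right)}\right) = \left(24 - 4 \left(3 - 1\right)\right) + 30 \left(\left(- \frac{17}{-1 - 7} - \frac{8}{7}\right) - 8\right) = \left(24 - 4 \cdot 2\right) + 30 \left(\left(- \frac{17}{-1 - 7} - \frac{8}{7}\right) - 8\right) = \left(24 - 8\right) + 30 \left(\left(- \frac{17}{-8} - \frac{8}{7}\right) - 8\right) = \left(24 - 8\right) + 30 \left(\left(\left(-17\right) \left(- \frac{1}{8}\right) - \frac{8}{7}\right) - 8\right) = 16 + 30 \left(\left(\frac{17}{8} - \frac{8}{7}\right) - 8\right) = 16 + 30 \left(\frac{55}{56} - 8\right) = 16 + 30 \left(- \frac{393}{56}\right) = 16 - \frac{5895}{28} = - \frac{5447}{28}$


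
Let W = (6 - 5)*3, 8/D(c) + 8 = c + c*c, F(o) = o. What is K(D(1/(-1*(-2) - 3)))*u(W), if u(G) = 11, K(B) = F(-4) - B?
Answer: -33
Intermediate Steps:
D(c) = 8/(-8 + c + c**2) (D(c) = 8/(-8 + (c + c*c)) = 8/(-8 + (c + c**2)) = 8/(-8 + c + c**2))
K(B) = -4 - B
W = 3 (W = 1*3 = 3)
K(D(1/(-1*(-2) - 3)))*u(W) = (-4 - 8/(-8 + 1/(-1*(-2) - 3) + (1/(-1*(-2) - 3))**2))*11 = (-4 - 8/(-8 + 1/(2 - 3) + (1/(2 - 3))**2))*11 = (-4 - 8/(-8 + 1/(-1) + (1/(-1))**2))*11 = (-4 - 8/(-8 - 1 + (-1)**2))*11 = (-4 - 8/(-8 - 1 + 1))*11 = (-4 - 8/(-8))*11 = (-4 - 8*(-1)/8)*11 = (-4 - 1*(-1))*11 = (-4 + 1)*11 = -3*11 = -33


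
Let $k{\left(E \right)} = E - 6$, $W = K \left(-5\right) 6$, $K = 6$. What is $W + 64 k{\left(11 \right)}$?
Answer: $140$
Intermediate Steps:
$W = -180$ ($W = 6 \left(-5\right) 6 = \left(-30\right) 6 = -180$)
$k{\left(E \right)} = -6 + E$
$W + 64 k{\left(11 \right)} = -180 + 64 \left(-6 + 11\right) = -180 + 64 \cdot 5 = -180 + 320 = 140$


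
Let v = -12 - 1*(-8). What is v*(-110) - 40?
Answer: 400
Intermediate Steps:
v = -4 (v = -12 + 8 = -4)
v*(-110) - 40 = -4*(-110) - 40 = 440 - 40 = 400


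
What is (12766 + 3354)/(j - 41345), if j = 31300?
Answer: -3224/2009 ≈ -1.6048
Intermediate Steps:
(12766 + 3354)/(j - 41345) = (12766 + 3354)/(31300 - 41345) = 16120/(-10045) = 16120*(-1/10045) = -3224/2009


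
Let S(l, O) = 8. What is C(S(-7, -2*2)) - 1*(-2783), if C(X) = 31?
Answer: 2814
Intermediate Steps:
C(S(-7, -2*2)) - 1*(-2783) = 31 - 1*(-2783) = 31 + 2783 = 2814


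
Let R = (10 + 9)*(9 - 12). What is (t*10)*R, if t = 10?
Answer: -5700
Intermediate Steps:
R = -57 (R = 19*(-3) = -57)
(t*10)*R = (10*10)*(-57) = 100*(-57) = -5700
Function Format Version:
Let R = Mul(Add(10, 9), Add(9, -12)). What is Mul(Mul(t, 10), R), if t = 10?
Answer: -5700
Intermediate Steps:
R = -57 (R = Mul(19, -3) = -57)
Mul(Mul(t, 10), R) = Mul(Mul(10, 10), -57) = Mul(100, -57) = -5700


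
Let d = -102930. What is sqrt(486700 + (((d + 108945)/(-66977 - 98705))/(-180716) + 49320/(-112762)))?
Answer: 97*sqrt(36852496395787531740746861714890)/844062707209436 ≈ 697.64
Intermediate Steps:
sqrt(486700 + (((d + 108945)/(-66977 - 98705))/(-180716) + 49320/(-112762))) = sqrt(486700 + (((-102930 + 108945)/(-66977 - 98705))/(-180716) + 49320/(-112762))) = sqrt(486700 + ((6015/(-165682))*(-1/180716) + 49320*(-1/112762))) = sqrt(486700 + ((6015*(-1/165682))*(-1/180716) - 24660/56381)) = sqrt(486700 + (-6015/165682*(-1/180716) - 24660/56381)) = sqrt(486700 + (6015/29941388312 - 24660/56381)) = sqrt(486700 - 738354296642205/1688125414418872) = sqrt(821609900843368360195/1688125414418872) = 97*sqrt(36852496395787531740746861714890)/844062707209436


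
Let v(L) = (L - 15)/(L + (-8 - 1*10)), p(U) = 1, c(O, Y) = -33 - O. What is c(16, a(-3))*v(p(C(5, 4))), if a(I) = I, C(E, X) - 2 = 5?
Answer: -686/17 ≈ -40.353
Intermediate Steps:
C(E, X) = 7 (C(E, X) = 2 + 5 = 7)
v(L) = (-15 + L)/(-18 + L) (v(L) = (-15 + L)/(L + (-8 - 10)) = (-15 + L)/(L - 18) = (-15 + L)/(-18 + L))
c(16, a(-3))*v(p(C(5, 4))) = (-33 - 1*16)*((-15 + 1)/(-18 + 1)) = (-33 - 16)*(-14/(-17)) = -(-49)*(-14)/17 = -49*14/17 = -686/17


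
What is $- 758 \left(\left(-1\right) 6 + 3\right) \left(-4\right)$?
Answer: $-9096$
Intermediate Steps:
$- 758 \left(\left(-1\right) 6 + 3\right) \left(-4\right) = - 758 \left(-6 + 3\right) \left(-4\right) = - 758 \left(\left(-3\right) \left(-4\right)\right) = \left(-758\right) 12 = -9096$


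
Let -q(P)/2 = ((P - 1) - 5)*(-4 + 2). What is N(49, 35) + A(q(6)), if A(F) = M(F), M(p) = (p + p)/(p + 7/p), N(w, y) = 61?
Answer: 61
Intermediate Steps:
M(p) = 2*p/(p + 7/p) (M(p) = (2*p)/(p + 7/p) = 2*p/(p + 7/p))
q(P) = -24 + 4*P (q(P) = -2*((P - 1) - 5)*(-4 + 2) = -2*((-1 + P) - 5)*(-2) = -2*(-6 + P)*(-2) = -2*(12 - 2*P) = -24 + 4*P)
A(F) = 2*F**2/(7 + F**2)
N(49, 35) + A(q(6)) = 61 + 2*(-24 + 4*6)**2/(7 + (-24 + 4*6)**2) = 61 + 2*(-24 + 24)**2/(7 + (-24 + 24)**2) = 61 + 2*0**2/(7 + 0**2) = 61 + 2*0/(7 + 0) = 61 + 2*0/7 = 61 + 2*0*(1/7) = 61 + 0 = 61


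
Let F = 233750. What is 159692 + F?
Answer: 393442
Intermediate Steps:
159692 + F = 159692 + 233750 = 393442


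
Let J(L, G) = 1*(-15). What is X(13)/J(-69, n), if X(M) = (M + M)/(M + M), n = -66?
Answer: -1/15 ≈ -0.066667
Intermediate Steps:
J(L, G) = -15
X(M) = 1 (X(M) = (2*M)/((2*M)) = (2*M)*(1/(2*M)) = 1)
X(13)/J(-69, n) = 1/(-15) = 1*(-1/15) = -1/15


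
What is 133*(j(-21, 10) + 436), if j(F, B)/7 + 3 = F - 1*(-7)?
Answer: 42161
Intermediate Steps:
j(F, B) = 28 + 7*F (j(F, B) = -21 + 7*(F - 1*(-7)) = -21 + 7*(F + 7) = -21 + 7*(7 + F) = -21 + (49 + 7*F) = 28 + 7*F)
133*(j(-21, 10) + 436) = 133*((28 + 7*(-21)) + 436) = 133*((28 - 147) + 436) = 133*(-119 + 436) = 133*317 = 42161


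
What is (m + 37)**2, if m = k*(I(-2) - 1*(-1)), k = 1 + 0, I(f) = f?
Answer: 1296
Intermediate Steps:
k = 1
m = -1 (m = 1*(-2 - 1*(-1)) = 1*(-2 + 1) = 1*(-1) = -1)
(m + 37)**2 = (-1 + 37)**2 = 36**2 = 1296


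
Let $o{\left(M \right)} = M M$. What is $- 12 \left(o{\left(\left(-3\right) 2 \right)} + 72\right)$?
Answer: $-1296$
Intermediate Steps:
$o{\left(M \right)} = M^{2}$
$- 12 \left(o{\left(\left(-3\right) 2 \right)} + 72\right) = - 12 \left(\left(\left(-3\right) 2\right)^{2} + 72\right) = - 12 \left(\left(-6\right)^{2} + 72\right) = - 12 \left(36 + 72\right) = \left(-12\right) 108 = -1296$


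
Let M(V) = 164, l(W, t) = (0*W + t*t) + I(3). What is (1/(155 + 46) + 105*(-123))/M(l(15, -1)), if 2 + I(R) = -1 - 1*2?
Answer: -1297957/16482 ≈ -78.750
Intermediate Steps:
I(R) = -5 (I(R) = -2 + (-1 - 1*2) = -2 + (-1 - 2) = -2 - 3 = -5)
l(W, t) = -5 + t**2 (l(W, t) = (0*W + t*t) - 5 = (0 + t**2) - 5 = t**2 - 5 = -5 + t**2)
(1/(155 + 46) + 105*(-123))/M(l(15, -1)) = (1/(155 + 46) + 105*(-123))/164 = (1/201 - 12915)*(1/164) = -2595914/201*1/164 = -1297957/16482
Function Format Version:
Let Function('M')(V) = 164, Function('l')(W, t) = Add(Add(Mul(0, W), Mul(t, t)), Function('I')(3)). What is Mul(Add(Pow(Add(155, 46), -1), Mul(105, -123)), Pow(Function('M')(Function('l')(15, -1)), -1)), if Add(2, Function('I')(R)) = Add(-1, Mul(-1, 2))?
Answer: Rational(-1297957, 16482) ≈ -78.750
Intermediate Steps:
Function('I')(R) = -5 (Function('I')(R) = Add(-2, Add(-1, Mul(-1, 2))) = Add(-2, Add(-1, -2)) = Add(-2, -3) = -5)
Function('l')(W, t) = Add(-5, Pow(t, 2)) (Function('l')(W, t) = Add(Add(Mul(0, W), Mul(t, t)), -5) = Add(Add(0, Pow(t, 2)), -5) = Add(Pow(t, 2), -5) = Add(-5, Pow(t, 2)))
Mul(Add(Pow(Add(155, 46), -1), Mul(105, -123)), Pow(Function('M')(Function('l')(15, -1)), -1)) = Mul(Add(Pow(Add(155, 46), -1), Mul(105, -123)), Pow(164, -1)) = Mul(Add(Pow(201, -1), -12915), Rational(1, 164)) = Mul(Add(Rational(1, 201), -12915), Rational(1, 164)) = Mul(Rational(-2595914, 201), Rational(1, 164)) = Rational(-1297957, 16482)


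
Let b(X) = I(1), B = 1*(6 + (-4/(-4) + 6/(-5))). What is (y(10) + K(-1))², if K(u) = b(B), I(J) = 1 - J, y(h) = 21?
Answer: 441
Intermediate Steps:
B = 29/5 (B = 1*(6 + (-4*(-¼) + 6*(-⅕))) = 1*(6 + (1 - 6/5)) = 1*(6 - ⅕) = 1*(29/5) = 29/5 ≈ 5.8000)
b(X) = 0 (b(X) = 1 - 1*1 = 1 - 1 = 0)
K(u) = 0
(y(10) + K(-1))² = (21 + 0)² = 21² = 441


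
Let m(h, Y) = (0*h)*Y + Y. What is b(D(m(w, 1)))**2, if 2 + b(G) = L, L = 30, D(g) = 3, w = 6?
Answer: 784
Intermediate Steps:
m(h, Y) = Y (m(h, Y) = 0*Y + Y = 0 + Y = Y)
b(G) = 28 (b(G) = -2 + 30 = 28)
b(D(m(w, 1)))**2 = 28**2 = 784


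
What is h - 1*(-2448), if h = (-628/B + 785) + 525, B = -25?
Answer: 94578/25 ≈ 3783.1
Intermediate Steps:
h = 33378/25 (h = (-628/(-25) + 785) + 525 = (-628*(-1/25) + 785) + 525 = (628/25 + 785) + 525 = 20253/25 + 525 = 33378/25 ≈ 1335.1)
h - 1*(-2448) = 33378/25 - 1*(-2448) = 33378/25 + 2448 = 94578/25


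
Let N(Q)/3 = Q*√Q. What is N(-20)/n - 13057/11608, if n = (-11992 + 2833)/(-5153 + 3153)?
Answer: -13057/11608 - 80000*I*√5/3053 ≈ -1.1248 - 58.593*I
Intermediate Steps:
N(Q) = 3*Q^(3/2) (N(Q) = 3*(Q*√Q) = 3*Q^(3/2))
n = 9159/2000 (n = -9159/(-2000) = -9159*(-1/2000) = 9159/2000 ≈ 4.5795)
N(-20)/n - 13057/11608 = (3*(-20)^(3/2))/(9159/2000) - 13057/11608 = (3*(-40*I*√5))*(2000/9159) - 13057*1/11608 = -120*I*√5*(2000/9159) - 13057/11608 = -80000*I*√5/3053 - 13057/11608 = -13057/11608 - 80000*I*√5/3053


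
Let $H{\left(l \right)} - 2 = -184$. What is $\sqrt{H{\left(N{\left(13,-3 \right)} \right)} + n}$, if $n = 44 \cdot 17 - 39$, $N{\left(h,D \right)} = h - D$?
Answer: $\sqrt{527} \approx 22.956$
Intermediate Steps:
$H{\left(l \right)} = -182$ ($H{\left(l \right)} = 2 - 184 = -182$)
$n = 709$ ($n = 748 - 39 = 709$)
$\sqrt{H{\left(N{\left(13,-3 \right)} \right)} + n} = \sqrt{-182 + 709} = \sqrt{527}$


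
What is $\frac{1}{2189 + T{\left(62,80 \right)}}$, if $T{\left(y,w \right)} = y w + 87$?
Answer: $\frac{1}{7236} \approx 0.0001382$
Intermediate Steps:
$T{\left(y,w \right)} = 87 + w y$ ($T{\left(y,w \right)} = w y + 87 = 87 + w y$)
$\frac{1}{2189 + T{\left(62,80 \right)}} = \frac{1}{2189 + \left(87 + 80 \cdot 62\right)} = \frac{1}{2189 + \left(87 + 4960\right)} = \frac{1}{2189 + 5047} = \frac{1}{7236}$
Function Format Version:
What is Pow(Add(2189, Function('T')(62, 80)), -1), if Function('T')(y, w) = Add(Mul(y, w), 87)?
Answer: Rational(1, 7236) ≈ 0.00013820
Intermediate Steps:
Function('T')(y, w) = Add(87, Mul(w, y)) (Function('T')(y, w) = Add(Mul(w, y), 87) = Add(87, Mul(w, y)))
Pow(Add(2189, Function('T')(62, 80)), -1) = Pow(Add(2189, Add(87, Mul(80, 62))), -1) = Pow(Add(2189, Add(87, 4960)), -1) = Pow(Add(2189, 5047), -1) = Pow(7236, -1) = Rational(1, 7236)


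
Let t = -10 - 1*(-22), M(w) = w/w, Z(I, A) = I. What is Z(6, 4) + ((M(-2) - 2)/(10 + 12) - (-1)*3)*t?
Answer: 456/11 ≈ 41.455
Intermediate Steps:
M(w) = 1
t = 12 (t = -10 + 22 = 12)
Z(6, 4) + ((M(-2) - 2)/(10 + 12) - (-1)*3)*t = 6 + ((1 - 2)/(10 + 12) - (-1)*3)*12 = 6 + (-1/22 - 1*(-3))*12 = 6 + (-1*1/22 + 3)*12 = 6 + (-1/22 + 3)*12 = 6 + (65/22)*12 = 6 + 390/11 = 456/11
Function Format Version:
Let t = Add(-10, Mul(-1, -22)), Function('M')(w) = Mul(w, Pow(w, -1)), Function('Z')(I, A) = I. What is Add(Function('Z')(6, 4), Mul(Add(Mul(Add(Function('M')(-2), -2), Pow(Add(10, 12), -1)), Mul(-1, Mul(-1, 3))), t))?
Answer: Rational(456, 11) ≈ 41.455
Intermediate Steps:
Function('M')(w) = 1
t = 12 (t = Add(-10, 22) = 12)
Add(Function('Z')(6, 4), Mul(Add(Mul(Add(Function('M')(-2), -2), Pow(Add(10, 12), -1)), Mul(-1, Mul(-1, 3))), t)) = Add(6, Mul(Add(Mul(Add(1, -2), Pow(Add(10, 12), -1)), Mul(-1, Mul(-1, 3))), 12)) = Add(6, Mul(Add(Mul(-1, Pow(22, -1)), Mul(-1, -3)), 12)) = Add(6, Mul(Add(Mul(-1, Rational(1, 22)), 3), 12)) = Add(6, Mul(Add(Rational(-1, 22), 3), 12)) = Add(6, Mul(Rational(65, 22), 12)) = Add(6, Rational(390, 11)) = Rational(456, 11)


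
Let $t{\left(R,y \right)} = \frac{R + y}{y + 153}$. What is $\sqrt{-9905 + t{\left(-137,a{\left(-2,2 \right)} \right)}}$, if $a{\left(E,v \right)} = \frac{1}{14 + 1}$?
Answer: $\frac{i \sqrt{3263754529}}{574} \approx 99.528 i$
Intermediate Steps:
$a{\left(E,v \right)} = \frac{1}{15}$
$t{\left(R,y \right)} = \frac{R + y}{153 + y}$
$\sqrt{-9905 + t{\left(-137,a{\left(-2,2 \right)} \right)}} = \sqrt{-9905 + \frac{-137 + \frac{1}{15}}{153 + \frac{1}{15}}} = \sqrt{-9905 + \frac{1}{\frac{2296}{15}} \left(- \frac{2054}{15}\right)} = \sqrt{-9905 + \frac{15}{2296} \left(- \frac{2054}{15}\right)} = \sqrt{-9905 - \frac{1027}{1148}} = \sqrt{- \frac{11371967}{1148}} = \frac{i \sqrt{3263754529}}{574}$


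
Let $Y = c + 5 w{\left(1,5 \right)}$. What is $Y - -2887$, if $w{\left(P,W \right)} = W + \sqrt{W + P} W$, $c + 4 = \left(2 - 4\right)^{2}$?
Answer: $2912 + 25 \sqrt{6} \approx 2973.2$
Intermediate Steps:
$c = 0$ ($c = -4 + \left(2 - 4\right)^{2} = -4 + \left(-2\right)^{2} = -4 + 4 = 0$)
$w{\left(P,W \right)} = W + W \sqrt{P + W}$ ($w{\left(P,W \right)} = W + \sqrt{P + W} W = W + W \sqrt{P + W}$)
$Y = 25 + 25 \sqrt{6}$ ($Y = 0 + 5 \cdot 5 \left(1 + \sqrt{1 + 5}\right) = 0 + 5 \cdot 5 \left(1 + \sqrt{6}\right) = 0 + 5 \left(5 + 5 \sqrt{6}\right) = 0 + \left(25 + 25 \sqrt{6}\right) = 25 + 25 \sqrt{6} \approx 86.237$)
$Y - -2887 = \left(25 + 25 \sqrt{6}\right) - -2887 = \left(25 + 25 \sqrt{6}\right) + 2887 = 2912 + 25 \sqrt{6}$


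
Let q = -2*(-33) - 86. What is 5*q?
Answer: -100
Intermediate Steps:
q = -20 (q = 66 - 86 = -20)
5*q = 5*(-20) = -100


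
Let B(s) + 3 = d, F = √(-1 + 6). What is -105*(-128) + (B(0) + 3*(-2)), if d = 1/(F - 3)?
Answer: 53721/4 - √5/4 ≈ 13430.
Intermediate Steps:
F = √5 ≈ 2.2361
d = 1/(-3 + √5) (d = 1/(√5 - 3) = 1/(-3 + √5) ≈ -1.3090)
B(s) = -15/4 - √5/4 (B(s) = -3 + (-¾ - √5/4) = -15/4 - √5/4)
-105*(-128) + (B(0) + 3*(-2)) = -105*(-128) + ((-15/4 - √5/4) + 3*(-2)) = 13440 + ((-15/4 - √5/4) - 6) = 13440 + (-39/4 - √5/4) = 53721/4 - √5/4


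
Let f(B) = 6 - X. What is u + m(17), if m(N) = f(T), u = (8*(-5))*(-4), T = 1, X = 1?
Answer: 165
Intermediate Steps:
u = 160 (u = -40*(-4) = 160)
f(B) = 5 (f(B) = 6 - 1*1 = 6 - 1 = 5)
m(N) = 5
u + m(17) = 160 + 5 = 165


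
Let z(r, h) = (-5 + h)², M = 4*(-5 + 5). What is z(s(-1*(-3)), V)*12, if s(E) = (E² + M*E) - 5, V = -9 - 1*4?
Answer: 3888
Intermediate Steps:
M = 0 (M = 4*0 = 0)
V = -13 (V = -9 - 4 = -13)
s(E) = -5 + E² (s(E) = (E² + 0*E) - 5 = (E² + 0) - 5 = E² - 5 = -5 + E²)
z(s(-1*(-3)), V)*12 = (-5 - 13)²*12 = (-18)²*12 = 324*12 = 3888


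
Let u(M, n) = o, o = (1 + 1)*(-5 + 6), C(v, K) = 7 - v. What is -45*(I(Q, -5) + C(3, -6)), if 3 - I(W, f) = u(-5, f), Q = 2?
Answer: -225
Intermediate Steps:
o = 2 (o = 2*1 = 2)
u(M, n) = 2
I(W, f) = 1 (I(W, f) = 3 - 1*2 = 3 - 2 = 1)
-45*(I(Q, -5) + C(3, -6)) = -45*(1 + (7 - 1*3)) = -45*(1 + (7 - 3)) = -45*(1 + 4) = -45*5 = -225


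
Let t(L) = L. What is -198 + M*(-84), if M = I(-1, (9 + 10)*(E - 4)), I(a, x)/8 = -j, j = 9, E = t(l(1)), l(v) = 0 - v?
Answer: 5850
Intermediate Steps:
l(v) = -v
E = -1 (E = -1*1 = -1)
I(a, x) = -72 (I(a, x) = 8*(-1*9) = 8*(-9) = -72)
M = -72
-198 + M*(-84) = -198 - 72*(-84) = -198 + 6048 = 5850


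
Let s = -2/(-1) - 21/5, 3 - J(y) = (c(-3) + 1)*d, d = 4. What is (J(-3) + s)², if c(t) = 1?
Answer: 1296/25 ≈ 51.840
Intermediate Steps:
J(y) = -5 (J(y) = 3 - (1 + 1)*4 = 3 - 2*4 = 3 - 1*8 = 3 - 8 = -5)
s = -11/5 (s = -2*(-1) - 21*⅕ = 2 - 21/5 = -11/5 ≈ -2.2000)
(J(-3) + s)² = (-5 - 11/5)² = (-36/5)² = 1296/25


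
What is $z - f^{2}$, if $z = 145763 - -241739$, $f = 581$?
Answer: $49941$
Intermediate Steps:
$z = 387502$ ($z = 145763 + 241739 = 387502$)
$z - f^{2} = 387502 - 581^{2} = 387502 - 337561 = 49941$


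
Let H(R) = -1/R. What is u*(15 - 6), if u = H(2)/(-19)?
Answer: 9/38 ≈ 0.23684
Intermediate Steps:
u = 1/38 (u = -1/2/(-19) = -1*½*(-1/19) = -½*(-1/19) = 1/38 ≈ 0.026316)
u*(15 - 6) = (15 - 6)/38 = (1/38)*9 = 9/38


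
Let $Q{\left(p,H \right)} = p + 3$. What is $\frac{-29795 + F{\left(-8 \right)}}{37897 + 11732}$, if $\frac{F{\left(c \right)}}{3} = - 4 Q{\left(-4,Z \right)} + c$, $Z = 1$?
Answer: $- \frac{29807}{49629} \approx -0.6006$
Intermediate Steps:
$Q{\left(p,H \right)} = 3 + p$
$F{\left(c \right)} = 12 + 3 c$ ($F{\left(c \right)} = 3 \left(- 4 \left(3 - 4\right) + c\right) = 3 \left(\left(-4\right) \left(-1\right) + c\right) = 3 \left(4 + c\right) = 12 + 3 c$)
$\frac{-29795 + F{\left(-8 \right)}}{37897 + 11732} = \frac{-29795 + \left(12 + 3 \left(-8\right)\right)}{37897 + 11732} = \frac{-29795 + \left(12 - 24\right)}{49629} = \left(-29795 - 12\right) \frac{1}{49629} = \left(-29807\right) \frac{1}{49629} = - \frac{29807}{49629}$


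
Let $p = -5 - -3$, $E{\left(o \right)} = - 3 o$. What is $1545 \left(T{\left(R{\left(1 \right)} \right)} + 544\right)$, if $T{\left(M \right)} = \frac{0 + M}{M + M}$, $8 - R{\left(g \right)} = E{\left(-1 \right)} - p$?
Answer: $\frac{1682505}{2} \approx 8.4125 \cdot 10^{5}$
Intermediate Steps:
$p = -2$ ($p = -5 + 3 = -2$)
$R{\left(g \right)} = 3$ ($R{\left(g \right)} = 8 - \left(\left(-3\right) \left(-1\right) - -2\right) = 8 - \left(3 + 2\right) = 8 - 5 = 3$)
$T{\left(M \right)} = \frac{1}{2}$ ($T{\left(M \right)} = \frac{M}{2 M} = M \frac{1}{2 M} = \frac{1}{2}$)
$1545 \left(T{\left(R{\left(1 \right)} \right)} + 544\right) = 1545 \left(\frac{1}{2} + 544\right) = 1545 \cdot \frac{1089}{2} = \frac{1682505}{2}$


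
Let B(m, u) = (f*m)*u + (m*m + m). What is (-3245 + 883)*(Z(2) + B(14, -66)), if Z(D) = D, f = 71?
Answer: 154455904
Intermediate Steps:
B(m, u) = m + m**2 + 71*m*u (B(m, u) = (71*m)*u + (m*m + m) = 71*m*u + (m**2 + m) = 71*m*u + (m + m**2) = m + m**2 + 71*m*u)
(-3245 + 883)*(Z(2) + B(14, -66)) = (-3245 + 883)*(2 + 14*(1 + 14 + 71*(-66))) = -2362*(2 + 14*(1 + 14 - 4686)) = -2362*(2 + 14*(-4671)) = -2362*(2 - 65394) = -2362*(-65392) = 154455904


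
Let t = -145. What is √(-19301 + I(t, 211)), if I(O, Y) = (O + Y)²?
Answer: 7*I*√305 ≈ 122.25*I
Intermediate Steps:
√(-19301 + I(t, 211)) = √(-19301 + (-145 + 211)²) = √(-19301 + 66²) = √(-19301 + 4356) = √(-14945) = 7*I*√305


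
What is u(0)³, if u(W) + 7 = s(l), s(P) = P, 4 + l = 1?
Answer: -1000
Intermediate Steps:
l = -3 (l = -4 + 1 = -3)
u(W) = -10 (u(W) = -7 - 3 = -10)
u(0)³ = (-10)³ = -1000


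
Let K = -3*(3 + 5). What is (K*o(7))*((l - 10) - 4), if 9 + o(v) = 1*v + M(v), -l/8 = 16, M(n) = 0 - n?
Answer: -30672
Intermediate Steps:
K = -24 (K = -3*8 = -24)
M(n) = -n
l = -128 (l = -8*16 = -128)
o(v) = -9 (o(v) = -9 + (1*v - v) = -9 + (v - v) = -9 + 0 = -9)
(K*o(7))*((l - 10) - 4) = (-24*(-9))*((-128 - 10) - 4) = 216*(-138 - 4) = 216*(-142) = -30672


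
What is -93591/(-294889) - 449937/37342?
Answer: -129186596871/11011745038 ≈ -11.732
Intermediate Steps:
-93591/(-294889) - 449937/37342 = -93591*(-1/294889) - 449937*1/37342 = 93591/294889 - 449937/37342 = -129186596871/11011745038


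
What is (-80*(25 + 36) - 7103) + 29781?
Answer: 17798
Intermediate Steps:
(-80*(25 + 36) - 7103) + 29781 = (-80*61 - 7103) + 29781 = (-4880 - 7103) + 29781 = -11983 + 29781 = 17798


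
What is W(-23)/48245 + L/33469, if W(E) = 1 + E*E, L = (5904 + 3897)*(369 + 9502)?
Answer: 933502527193/322942381 ≈ 2890.6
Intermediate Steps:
L = 96745671 (L = 9801*9871 = 96745671)
W(E) = 1 + E²
W(-23)/48245 + L/33469 = (1 + (-23)²)/48245 + 96745671/33469 = (1 + 529)*(1/48245) + 96745671*(1/33469) = 530*(1/48245) + 96745671/33469 = 106/9649 + 96745671/33469 = 933502527193/322942381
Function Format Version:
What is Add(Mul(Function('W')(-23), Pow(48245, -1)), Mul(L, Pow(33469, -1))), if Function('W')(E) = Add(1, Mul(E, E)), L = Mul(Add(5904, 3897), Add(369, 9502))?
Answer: Rational(933502527193, 322942381) ≈ 2890.6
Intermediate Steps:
L = 96745671 (L = Mul(9801, 9871) = 96745671)
Function('W')(E) = Add(1, Pow(E, 2))
Add(Mul(Function('W')(-23), Pow(48245, -1)), Mul(L, Pow(33469, -1))) = Add(Mul(Add(1, Pow(-23, 2)), Pow(48245, -1)), Mul(96745671, Pow(33469, -1))) = Add(Mul(Add(1, 529), Rational(1, 48245)), Mul(96745671, Rational(1, 33469))) = Add(Mul(530, Rational(1, 48245)), Rational(96745671, 33469)) = Add(Rational(106, 9649), Rational(96745671, 33469)) = Rational(933502527193, 322942381)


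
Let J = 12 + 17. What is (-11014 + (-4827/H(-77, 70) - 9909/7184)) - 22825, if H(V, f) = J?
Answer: -7084846433/208336 ≈ -34007.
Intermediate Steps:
J = 29
H(V, f) = 29
(-11014 + (-4827/H(-77, 70) - 9909/7184)) - 22825 = (-11014 + (-4827/29 - 9909/7184)) - 22825 = (-11014 - 34964529/208336) - 22825 = -2329577233/208336 - 22825 = -7084846433/208336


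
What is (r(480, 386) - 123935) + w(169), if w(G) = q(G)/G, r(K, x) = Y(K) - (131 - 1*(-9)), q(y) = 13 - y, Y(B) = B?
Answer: -1606747/13 ≈ -1.2360e+5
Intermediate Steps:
r(K, x) = -140 + K (r(K, x) = K - (131 - 1*(-9)) = K - (131 + 9) = K - 1*140 = K - 140 = -140 + K)
w(G) = (13 - G)/G
(r(480, 386) - 123935) + w(169) = ((-140 + 480) - 123935) + (13 - 1*169)/169 = (340 - 123935) + (13 - 169)/169 = -123595 + (1/169)*(-156) = -123595 - 12/13 = -1606747/13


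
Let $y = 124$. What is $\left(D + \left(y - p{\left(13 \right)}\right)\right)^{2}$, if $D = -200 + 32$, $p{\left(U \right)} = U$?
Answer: $3249$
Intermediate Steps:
$D = -168$
$\left(D + \left(y - p{\left(13 \right)}\right)\right)^{2} = \left(-168 + \left(124 - 13\right)\right)^{2} = \left(-168 + 111\right)^{2} = \left(-57\right)^{2} = 3249$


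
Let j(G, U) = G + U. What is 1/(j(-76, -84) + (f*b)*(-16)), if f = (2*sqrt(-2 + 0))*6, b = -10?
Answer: -1/46240 - 3*I*sqrt(2)/11560 ≈ -2.1626e-5 - 0.00036701*I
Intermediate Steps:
f = 12*I*sqrt(2) (f = (2*sqrt(-2))*6 = (2*(I*sqrt(2)))*6 = (2*I*sqrt(2))*6 = 12*I*sqrt(2) ≈ 16.971*I)
1/(j(-76, -84) + (f*b)*(-16)) = 1/((-76 - 84) + ((12*I*sqrt(2))*(-10))*(-16)) = 1/(-160 - 120*I*sqrt(2)*(-16)) = 1/(-160 + 1920*I*sqrt(2))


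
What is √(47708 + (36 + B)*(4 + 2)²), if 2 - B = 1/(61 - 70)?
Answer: 2*√12270 ≈ 221.54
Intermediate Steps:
B = 19/9 (B = 2 - 1/(61 - 70) = 2 - 1/(-9) = 2 - 1*(-⅑) = 2 + ⅑ = 19/9 ≈ 2.1111)
√(47708 + (36 + B)*(4 + 2)²) = √(47708 + (36 + 19/9)*(4 + 2)²) = √(47708 + (343/9)*6²) = √(47708 + (343/9)*36) = √(47708 + 1372) = √49080 = 2*√12270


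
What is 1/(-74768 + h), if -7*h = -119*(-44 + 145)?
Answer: -1/73051 ≈ -1.3689e-5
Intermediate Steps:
h = 1717 (h = -(-17)*(-44 + 145) = -(-17)*101 = -⅐*(-12019) = 1717)
1/(-74768 + h) = 1/(-74768 + 1717) = 1/(-73051) = -1/73051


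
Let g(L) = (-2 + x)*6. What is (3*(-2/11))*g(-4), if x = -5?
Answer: 252/11 ≈ 22.909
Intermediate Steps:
g(L) = -42 (g(L) = (-2 - 5)*6 = -7*6 = -42)
(3*(-2/11))*g(-4) = (3*(-2/11))*(-42) = -6/11*(-42) = 252/11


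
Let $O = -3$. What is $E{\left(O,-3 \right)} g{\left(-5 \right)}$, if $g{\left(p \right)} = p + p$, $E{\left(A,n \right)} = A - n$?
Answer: $0$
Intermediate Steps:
$g{\left(p \right)} = 2 p$
$E{\left(O,-3 \right)} g{\left(-5 \right)} = \left(-3 - -3\right) 2 \left(-5\right) = \left(-3 + 3\right) \left(-10\right) = 0 \left(-10\right) = 0$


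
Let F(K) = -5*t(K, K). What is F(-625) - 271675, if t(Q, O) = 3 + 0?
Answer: -271690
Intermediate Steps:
t(Q, O) = 3
F(K) = -15 (F(K) = -5*3 = -15)
F(-625) - 271675 = -15 - 271675 = -271690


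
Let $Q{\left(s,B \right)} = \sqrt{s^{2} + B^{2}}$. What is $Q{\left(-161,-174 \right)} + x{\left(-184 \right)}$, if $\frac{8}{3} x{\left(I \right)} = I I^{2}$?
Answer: $-2336064 + \sqrt{56197} \approx -2.3358 \cdot 10^{6}$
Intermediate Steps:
$x{\left(I \right)} = \frac{3 I^{3}}{8}$ ($x{\left(I \right)} = \frac{3 I I^{2}}{8} = \frac{3 I^{3}}{8}$)
$Q{\left(s,B \right)} = \sqrt{B^{2} + s^{2}}$
$Q{\left(-161,-174 \right)} + x{\left(-184 \right)} = \sqrt{\left(-174\right)^{2} + \left(-161\right)^{2}} + \frac{3 \left(-184\right)^{3}}{8} = \sqrt{30276 + 25921} + \frac{3}{8} \left(-6229504\right) = \sqrt{56197} - 2336064 = -2336064 + \sqrt{56197}$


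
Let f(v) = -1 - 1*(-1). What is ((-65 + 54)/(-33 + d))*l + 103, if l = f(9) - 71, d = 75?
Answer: 5107/42 ≈ 121.60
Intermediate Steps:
f(v) = 0 (f(v) = -1 + 1 = 0)
l = -71 (l = 0 - 71 = -71)
((-65 + 54)/(-33 + d))*l + 103 = ((-65 + 54)/(-33 + 75))*(-71) + 103 = -11/42*(-71) + 103 = 781/42 + 103 = 5107/42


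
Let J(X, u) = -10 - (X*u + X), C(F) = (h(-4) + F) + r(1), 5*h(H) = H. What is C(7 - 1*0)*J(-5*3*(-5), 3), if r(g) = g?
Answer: -2232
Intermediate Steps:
h(H) = H/5
C(F) = ⅕ + F (C(F) = ((⅕)*(-4) + F) + 1 = (-⅘ + F) + 1 = ⅕ + F)
J(X, u) = -10 - X - X*u (J(X, u) = -10 - (X + X*u) = -10 + (-X - X*u) = -10 - X - X*u)
C(7 - 1*0)*J(-5*3*(-5), 3) = (⅕ + (7 - 1*0))*(-10 - (-5*3)*(-5) - 1*-5*3*(-5)*3) = (⅕ + (7 + 0))*(-10 - (-15)*(-5) - 1*(-15*(-5))*3) = (⅕ + 7)*(-10 - 1*75 - 1*75*3) = 36*(-10 - 75 - 225)/5 = (36/5)*(-310) = -2232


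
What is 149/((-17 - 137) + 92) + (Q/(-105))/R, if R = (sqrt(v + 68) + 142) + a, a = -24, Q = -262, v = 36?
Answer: -53574277/22492050 - 131*sqrt(26)/362775 ≈ -2.3838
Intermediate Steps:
R = 118 + 2*sqrt(26) (R = (sqrt(36 + 68) + 142) - 24 = (sqrt(104) + 142) - 24 = (2*sqrt(26) + 142) - 24 = (142 + 2*sqrt(26)) - 24 = 118 + 2*sqrt(26) ≈ 128.20)
149/((-17 - 137) + 92) + (Q/(-105))/R = 149/((-17 - 137) + 92) + (-262/(-105))/(118 + 2*sqrt(26)) = 149/(-154 + 92) + (-262*(-1/105))/(118 + 2*sqrt(26)) = 149/(-62) + 262/(105*(118 + 2*sqrt(26))) = 149*(-1/62) + 262/(105*(118 + 2*sqrt(26))) = -149/62 + 262/(105*(118 + 2*sqrt(26)))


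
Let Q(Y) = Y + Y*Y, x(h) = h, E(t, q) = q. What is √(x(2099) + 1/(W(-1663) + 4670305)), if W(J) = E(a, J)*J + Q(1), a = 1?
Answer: 15*√128953818576709/3717938 ≈ 45.815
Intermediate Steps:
Q(Y) = Y + Y²
W(J) = 2 + J² (W(J) = J*J + 1*(1 + 1) = J² + 1*2 = J² + 2 = 2 + J²)
√(x(2099) + 1/(W(-1663) + 4670305)) = √(2099 + 1/((2 + (-1663)²) + 4670305)) = √(2099 + 1/((2 + 2765569) + 4670305)) = √(2099 + 1/(2765571 + 4670305)) = √(2099 + 1/7435876) = √(15607903725/7435876) = 15*√128953818576709/3717938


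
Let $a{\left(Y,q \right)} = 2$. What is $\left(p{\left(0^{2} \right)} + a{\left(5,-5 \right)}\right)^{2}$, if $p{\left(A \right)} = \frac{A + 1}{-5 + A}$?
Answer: $\frac{81}{25} \approx 3.24$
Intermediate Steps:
$p{\left(A \right)} = \frac{1 + A}{-5 + A}$
$\left(p{\left(0^{2} \right)} + a{\left(5,-5 \right)}\right)^{2} = \left(\frac{1 + 0^{2}}{-5 + 0^{2}} + 2\right)^{2} = \left(\frac{1 + 0}{-5 + 0} + 2\right)^{2} = \left(\frac{1}{-5} \cdot 1 + 2\right)^{2} = \left(\left(- \frac{1}{5}\right) 1 + 2\right)^{2} = \left(- \frac{1}{5} + 2\right)^{2} = \left(\frac{9}{5}\right)^{2} = \frac{81}{25}$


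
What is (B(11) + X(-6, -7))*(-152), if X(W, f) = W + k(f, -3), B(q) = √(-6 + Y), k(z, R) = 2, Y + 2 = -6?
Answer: 608 - 152*I*√14 ≈ 608.0 - 568.73*I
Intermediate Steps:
Y = -8 (Y = -2 - 6 = -8)
B(q) = I*√14 (B(q) = √(-6 - 8) = √(-14) = I*√14)
X(W, f) = 2 + W (X(W, f) = W + 2 = 2 + W)
(B(11) + X(-6, -7))*(-152) = (I*√14 + (2 - 6))*(-152) = (I*√14 - 4)*(-152) = (-4 + I*√14)*(-152) = 608 - 152*I*√14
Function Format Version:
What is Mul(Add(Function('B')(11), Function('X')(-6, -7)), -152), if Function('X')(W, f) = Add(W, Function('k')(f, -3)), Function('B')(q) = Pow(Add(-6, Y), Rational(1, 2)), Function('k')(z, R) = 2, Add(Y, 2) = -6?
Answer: Add(608, Mul(-152, I, Pow(14, Rational(1, 2)))) ≈ Add(608.00, Mul(-568.73, I))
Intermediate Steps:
Y = -8 (Y = Add(-2, -6) = -8)
Function('B')(q) = Mul(I, Pow(14, Rational(1, 2))) (Function('B')(q) = Pow(Add(-6, -8), Rational(1, 2)) = Pow(-14, Rational(1, 2)) = Mul(I, Pow(14, Rational(1, 2))))
Function('X')(W, f) = Add(2, W) (Function('X')(W, f) = Add(W, 2) = Add(2, W))
Mul(Add(Function('B')(11), Function('X')(-6, -7)), -152) = Mul(Add(Mul(I, Pow(14, Rational(1, 2))), Add(2, -6)), -152) = Mul(Add(Mul(I, Pow(14, Rational(1, 2))), -4), -152) = Mul(Add(-4, Mul(I, Pow(14, Rational(1, 2)))), -152) = Add(608, Mul(-152, I, Pow(14, Rational(1, 2))))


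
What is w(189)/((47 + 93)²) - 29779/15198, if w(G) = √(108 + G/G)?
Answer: -29779/15198 + √109/19600 ≈ -1.9589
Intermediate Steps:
w(G) = √109 (w(G) = √(108 + 1) = √109)
w(189)/((47 + 93)²) - 29779/15198 = √109/((47 + 93)²) - 29779/15198 = √109/(140²) - 29779*1/15198 = √109/19600 - 29779/15198 = -29779/15198 + √109/19600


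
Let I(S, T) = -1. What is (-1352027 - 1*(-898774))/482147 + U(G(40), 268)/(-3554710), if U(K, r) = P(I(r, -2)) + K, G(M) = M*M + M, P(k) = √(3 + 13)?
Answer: -805987810649/856946381185 ≈ -0.94053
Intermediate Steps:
P(k) = 4 (P(k) = √16 = 4)
G(M) = M + M² (G(M) = M² + M = M + M²)
U(K, r) = 4 + K
(-1352027 - 1*(-898774))/482147 + U(G(40), 268)/(-3554710) = (-1352027 - 1*(-898774))/482147 + (4 + 40*(1 + 40))/(-3554710) = (-1352027 + 898774)*(1/482147) + (4 + 40*41)*(-1/3554710) = -453253*1/482147 + (4 + 1640)*(-1/3554710) = -453253/482147 + 1644*(-1/3554710) = -453253/482147 - 822/1777355 = -805987810649/856946381185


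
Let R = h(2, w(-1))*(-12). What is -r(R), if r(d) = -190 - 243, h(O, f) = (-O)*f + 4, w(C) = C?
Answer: 433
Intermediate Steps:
h(O, f) = 4 - O*f (h(O, f) = -O*f + 4 = 4 - O*f)
R = -72 (R = (4 - 1*2*(-1))*(-12) = (4 + 2)*(-12) = 6*(-12) = -72)
r(d) = -433
-r(R) = -1*(-433) = 433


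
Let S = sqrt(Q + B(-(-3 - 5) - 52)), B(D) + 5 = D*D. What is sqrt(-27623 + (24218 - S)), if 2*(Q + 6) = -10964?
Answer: sqrt(-3405 - I*sqrt(3557)) ≈ 0.511 - 58.355*I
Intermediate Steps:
Q = -5488 (Q = -6 + (1/2)*(-10964) = -6 - 5482 = -5488)
B(D) = -5 + D**2 (B(D) = -5 + D*D = -5 + D**2)
S = I*sqrt(3557) (S = sqrt(-5488 + (-5 + (-(-3 - 5) - 52)**2)) = sqrt(-5488 + (-5 + (-1*(-8) - 52)**2)) = sqrt(-5488 + (-5 + (8 - 52)**2)) = sqrt(-5488 + (-5 + (-44)**2)) = sqrt(-5488 + (-5 + 1936)) = sqrt(-5488 + 1931) = sqrt(-3557) = I*sqrt(3557) ≈ 59.641*I)
sqrt(-27623 + (24218 - S)) = sqrt(-27623 + (24218 - I*sqrt(3557))) = sqrt(-3405 - I*sqrt(3557))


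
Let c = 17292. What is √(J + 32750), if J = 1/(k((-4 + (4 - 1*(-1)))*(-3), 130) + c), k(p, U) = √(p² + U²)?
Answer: √(566313001 + 32750*√16909)/√(17292 + √16909) ≈ 180.97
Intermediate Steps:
k(p, U) = √(U² + p²)
J = 1/(17292 + √16909) (J = 1/(√(130² + ((-4 + (4 - 1*(-1)))*(-3))²) + 17292) = 1/(√(16900 + ((-4 + (4 + 1))*(-3))²) + 17292) = 1/(√(16900 + ((-4 + 5)*(-3))²) + 17292) = 1/(√(16900 + (1*(-3))²) + 17292) = 1/(√(16900 + (-3)²) + 17292) = 1/(√(16900 + 9) + 17292) = 1/(√16909 + 17292) = 1/(17292 + √16909) ≈ 5.7399e-5)
√(J + 32750) = √((17292/298996355 - √16909/298996355) + 32750) = √(9792130643542/298996355 - √16909/298996355)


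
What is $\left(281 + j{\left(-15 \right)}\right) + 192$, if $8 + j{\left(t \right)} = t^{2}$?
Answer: $690$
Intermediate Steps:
$j{\left(t \right)} = -8 + t^{2}$
$\left(281 + j{\left(-15 \right)}\right) + 192 = \left(281 - \left(8 - \left(-15\right)^{2}\right)\right) + 192 = \left(281 + \left(-8 + 225\right)\right) + 192 = \left(281 + 217\right) + 192 = 498 + 192 = 690$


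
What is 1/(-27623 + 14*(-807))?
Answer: -1/38921 ≈ -2.5693e-5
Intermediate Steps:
1/(-27623 + 14*(-807)) = 1/(-27623 - 11298) = 1/(-38921) = -1/38921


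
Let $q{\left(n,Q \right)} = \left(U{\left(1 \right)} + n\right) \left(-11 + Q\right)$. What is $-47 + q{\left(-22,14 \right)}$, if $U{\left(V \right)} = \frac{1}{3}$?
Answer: $-112$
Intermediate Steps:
$U{\left(V \right)} = \frac{1}{3}$
$q{\left(n,Q \right)} = \left(-11 + Q\right) \left(\frac{1}{3} + n\right)$ ($q{\left(n,Q \right)} = \left(\frac{1}{3} + n\right) \left(-11 + Q\right) = \left(-11 + Q\right) \left(\frac{1}{3} + n\right)$)
$-47 + q{\left(-22,14 \right)} = -47 + \left(- \frac{11}{3} - -242 + \frac{1}{3} \cdot 14 + 14 \left(-22\right)\right) = -47 + \left(- \frac{11}{3} + 242 + \frac{14}{3} - 308\right) = -47 - 65 = -112$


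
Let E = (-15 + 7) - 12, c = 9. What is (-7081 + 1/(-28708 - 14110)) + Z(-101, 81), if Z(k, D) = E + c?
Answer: -303665257/42818 ≈ -7092.0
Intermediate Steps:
E = -20 (E = -8 - 12 = -20)
Z(k, D) = -11 (Z(k, D) = -20 + 9 = -11)
(-7081 + 1/(-28708 - 14110)) + Z(-101, 81) = (-7081 + 1/(-28708 - 14110)) - 11 = (-7081 + 1/(-42818)) - 11 = (-7081 - 1/42818) - 11 = -303194259/42818 - 11 = -303665257/42818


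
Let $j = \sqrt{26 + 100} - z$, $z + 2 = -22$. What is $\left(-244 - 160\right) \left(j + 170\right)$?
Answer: $-78376 - 1212 \sqrt{14} \approx -82911.0$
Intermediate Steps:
$z = -24$ ($z = -2 - 22 = -24$)
$j = 24 + 3 \sqrt{14}$ ($j = \sqrt{26 + 100} - -24 = \sqrt{126} + 24 = 3 \sqrt{14} + 24 = 24 + 3 \sqrt{14} \approx 35.225$)
$\left(-244 - 160\right) \left(j + 170\right) = \left(-244 - 160\right) \left(\left(24 + 3 \sqrt{14}\right) + 170\right) = - 404 \left(194 + 3 \sqrt{14}\right) = -78376 - 1212 \sqrt{14}$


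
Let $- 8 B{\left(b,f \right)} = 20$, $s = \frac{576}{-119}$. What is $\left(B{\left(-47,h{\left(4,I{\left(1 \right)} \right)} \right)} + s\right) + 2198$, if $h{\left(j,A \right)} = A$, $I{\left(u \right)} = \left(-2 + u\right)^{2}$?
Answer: $\frac{521377}{238} \approx 2190.7$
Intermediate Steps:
$s = - \frac{576}{119}$ ($s = 576 \left(- \frac{1}{119}\right) = - \frac{576}{119} \approx -4.8403$)
$B{\left(b,f \right)} = - \frac{5}{2}$ ($B{\left(b,f \right)} = \left(- \frac{1}{8}\right) 20 = - \frac{5}{2}$)
$\left(B{\left(-47,h{\left(4,I{\left(1 \right)} \right)} \right)} + s\right) + 2198 = \left(- \frac{5}{2} - \frac{576}{119}\right) + 2198 = - \frac{1747}{238} + 2198 = \frac{521377}{238}$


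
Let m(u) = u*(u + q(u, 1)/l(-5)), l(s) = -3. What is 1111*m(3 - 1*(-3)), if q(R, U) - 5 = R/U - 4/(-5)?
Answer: 68882/5 ≈ 13776.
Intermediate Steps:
q(R, U) = 29/5 + R/U (q(R, U) = 5 + (R/U - 4/(-5)) = 5 + (R/U - 4*(-1/5)) = 5 + (R/U + 4/5) = 5 + (4/5 + R/U) = 29/5 + R/U)
m(u) = u*(-29/15 + 2*u/3) (m(u) = u*(u + (29/5 + u/1)/(-3)) = u*(u + (29/5 + u*1)*(-1/3)) = u*(u + (29/5 + u)*(-1/3)) = u*(u + (-29/15 - u/3)) = u*(-29/15 + 2*u/3))
1111*m(3 - 1*(-3)) = 1111*((3 - 1*(-3))*(-29 + 10*(3 - 1*(-3)))/15) = 1111*((3 + 3)*(-29 + 10*(3 + 3))/15) = 1111*((1/15)*6*(-29 + 10*6)) = 1111*((1/15)*6*(-29 + 60)) = 1111*((1/15)*6*31) = 1111*(62/5) = 68882/5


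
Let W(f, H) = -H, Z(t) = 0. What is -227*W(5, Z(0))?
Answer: 0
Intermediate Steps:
-227*W(5, Z(0)) = -(-227)*0 = -227*0 = 0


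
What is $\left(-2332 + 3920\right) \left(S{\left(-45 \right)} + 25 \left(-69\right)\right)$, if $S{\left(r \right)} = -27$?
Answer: $-2782176$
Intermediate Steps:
$\left(-2332 + 3920\right) \left(S{\left(-45 \right)} + 25 \left(-69\right)\right) = \left(-2332 + 3920\right) \left(-27 + 25 \left(-69\right)\right) = 1588 \left(-27 - 1725\right) = 1588 \left(-1752\right) = -2782176$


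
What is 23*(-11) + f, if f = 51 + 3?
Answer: -199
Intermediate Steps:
f = 54
23*(-11) + f = 23*(-11) + 54 = -253 + 54 = -199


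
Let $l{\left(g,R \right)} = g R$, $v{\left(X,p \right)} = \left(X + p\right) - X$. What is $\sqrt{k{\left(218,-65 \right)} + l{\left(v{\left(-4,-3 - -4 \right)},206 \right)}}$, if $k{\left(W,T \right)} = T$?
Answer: $\sqrt{141} \approx 11.874$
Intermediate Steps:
$v{\left(X,p \right)} = p$
$l{\left(g,R \right)} = R g$
$\sqrt{k{\left(218,-65 \right)} + l{\left(v{\left(-4,-3 - -4 \right)},206 \right)}} = \sqrt{-65 + 206 \left(-3 - -4\right)} = \sqrt{-65 + 206 \left(-3 + 4\right)} = \sqrt{-65 + 206 \cdot 1} = \sqrt{-65 + 206} = \sqrt{141}$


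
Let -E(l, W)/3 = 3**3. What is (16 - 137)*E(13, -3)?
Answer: 9801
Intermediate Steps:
E(l, W) = -81 (E(l, W) = -3*3**3 = -3*27 = -81)
(16 - 137)*E(13, -3) = (16 - 137)*(-81) = -121*(-81) = 9801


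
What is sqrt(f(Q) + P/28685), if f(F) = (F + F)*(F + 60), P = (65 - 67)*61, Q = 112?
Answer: sqrt(31701960881230)/28685 ≈ 196.29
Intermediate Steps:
P = -122 (P = -2*61 = -122)
f(F) = 2*F*(60 + F) (f(F) = (2*F)*(60 + F) = 2*F*(60 + F))
sqrt(f(Q) + P/28685) = sqrt(2*112*(60 + 112) - 122/28685) = sqrt(2*112*172 - 122*1/28685) = sqrt(38528 - 122/28685) = sqrt(1105175558/28685) = sqrt(31701960881230)/28685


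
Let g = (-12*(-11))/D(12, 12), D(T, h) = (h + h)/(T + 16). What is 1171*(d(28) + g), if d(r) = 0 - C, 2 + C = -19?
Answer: 204925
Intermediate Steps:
C = -21 (C = -2 - 19 = -21)
D(T, h) = 2*h/(16 + T) (D(T, h) = (2*h)/(16 + T) = 2*h/(16 + T))
d(r) = 21 (d(r) = 0 - 1*(-21) = 0 + 21 = 21)
g = 154 (g = (-12*(-11))/((2*12/(16 + 12))) = 132/((2*12/28)) = 132/((2*12*(1/28))) = 132/(6/7) = 132*(7/6) = 154)
1171*(d(28) + g) = 1171*(21 + 154) = 1171*175 = 204925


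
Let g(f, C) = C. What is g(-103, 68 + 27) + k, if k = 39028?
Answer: 39123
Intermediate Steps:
g(-103, 68 + 27) + k = (68 + 27) + 39028 = 95 + 39028 = 39123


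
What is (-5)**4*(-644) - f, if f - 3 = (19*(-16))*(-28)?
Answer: -411015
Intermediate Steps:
f = 8515 (f = 3 + (19*(-16))*(-28) = 3 - 304*(-28) = 3 + 8512 = 8515)
(-5)**4*(-644) - f = (-5)**4*(-644) - 1*8515 = 625*(-644) - 8515 = -402500 - 8515 = -411015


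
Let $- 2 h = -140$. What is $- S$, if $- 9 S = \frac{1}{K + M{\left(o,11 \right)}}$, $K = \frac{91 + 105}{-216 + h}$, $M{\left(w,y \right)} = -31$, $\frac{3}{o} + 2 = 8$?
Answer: $- \frac{73}{21249} \approx -0.0034355$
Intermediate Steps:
$h = 70$ ($h = \left(- \frac{1}{2}\right) \left(-140\right) = 70$)
$o = \frac{1}{2}$ ($o = \frac{3}{-2 + 8} = \frac{3}{6} = 3 \cdot \frac{1}{6} = \frac{1}{2} \approx 0.5$)
$K = - \frac{98}{73}$ ($K = \frac{91 + 105}{-216 + 70} = \frac{196}{-146} = 196 \left(- \frac{1}{146}\right) = - \frac{98}{73} \approx -1.3425$)
$S = \frac{73}{21249}$ ($S = - \frac{1}{9 \left(- \frac{98}{73} - 31\right)} = - \frac{1}{9 \left(- \frac{2361}{73}\right)} = \left(- \frac{1}{9}\right) \left(- \frac{73}{2361}\right) = \frac{73}{21249} \approx 0.0034355$)
$- S = \left(-1\right) \frac{73}{21249} = - \frac{73}{21249}$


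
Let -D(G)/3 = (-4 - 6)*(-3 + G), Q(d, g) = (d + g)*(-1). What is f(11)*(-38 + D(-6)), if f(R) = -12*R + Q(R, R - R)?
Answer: 44044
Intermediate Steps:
Q(d, g) = -d - g
f(R) = -13*R (f(R) = -12*R + (-R - (R - R)) = -12*R + (-R - 1*0) = -12*R + (-R + 0) = -12*R - R = -13*R)
D(G) = -90 + 30*G (D(G) = -3*(-4 - 6)*(-3 + G) = -(-30)*(-3 + G) = -3*(30 - 10*G) = -90 + 30*G)
f(11)*(-38 + D(-6)) = (-13*11)*(-38 + (-90 + 30*(-6))) = -143*(-38 + (-90 - 180)) = -143*(-38 - 270) = -143*(-308) = 44044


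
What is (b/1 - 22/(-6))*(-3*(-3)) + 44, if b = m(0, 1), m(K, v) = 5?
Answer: 122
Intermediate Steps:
b = 5
(b/1 - 22/(-6))*(-3*(-3)) + 44 = (5/1 - 22/(-6))*(-3*(-3)) + 44 = (5*1 - 22*(-1/6))*9 + 44 = (5 + 11/3)*9 + 44 = (26/3)*9 + 44 = 78 + 44 = 122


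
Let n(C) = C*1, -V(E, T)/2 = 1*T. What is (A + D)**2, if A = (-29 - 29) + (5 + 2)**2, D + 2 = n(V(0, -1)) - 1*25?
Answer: 1156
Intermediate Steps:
V(E, T) = -2*T
n(C) = C
D = -25 (D = -2 + (-2*(-1) - 1*25) = -2 + (2 - 25) = -2 - 23 = -25)
A = -9 (A = -58 + 7**2 = -58 + 49 = -9)
(A + D)**2 = (-9 - 25)**2 = (-34)**2 = 1156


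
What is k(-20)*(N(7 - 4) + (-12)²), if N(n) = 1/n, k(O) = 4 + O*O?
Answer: 174932/3 ≈ 58311.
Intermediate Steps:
k(O) = 4 + O²
k(-20)*(N(7 - 4) + (-12)²) = (4 + (-20)²)*(1/(7 - 4) + (-12)²) = (4 + 400)*(1/3 + 144) = 404*(⅓ + 144) = 404*(433/3) = 174932/3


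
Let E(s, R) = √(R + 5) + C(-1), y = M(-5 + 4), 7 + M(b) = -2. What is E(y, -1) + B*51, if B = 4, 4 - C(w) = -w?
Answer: 209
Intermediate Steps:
M(b) = -9 (M(b) = -7 - 2 = -9)
y = -9
C(w) = 4 + w (C(w) = 4 - (-1)*w = 4 + w)
E(s, R) = 3 + √(5 + R) (E(s, R) = √(R + 5) + (4 - 1) = √(5 + R) + 3 = 3 + √(5 + R))
E(y, -1) + B*51 = (3 + √(5 - 1)) + 4*51 = (3 + √4) + 204 = (3 + 2) + 204 = 5 + 204 = 209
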